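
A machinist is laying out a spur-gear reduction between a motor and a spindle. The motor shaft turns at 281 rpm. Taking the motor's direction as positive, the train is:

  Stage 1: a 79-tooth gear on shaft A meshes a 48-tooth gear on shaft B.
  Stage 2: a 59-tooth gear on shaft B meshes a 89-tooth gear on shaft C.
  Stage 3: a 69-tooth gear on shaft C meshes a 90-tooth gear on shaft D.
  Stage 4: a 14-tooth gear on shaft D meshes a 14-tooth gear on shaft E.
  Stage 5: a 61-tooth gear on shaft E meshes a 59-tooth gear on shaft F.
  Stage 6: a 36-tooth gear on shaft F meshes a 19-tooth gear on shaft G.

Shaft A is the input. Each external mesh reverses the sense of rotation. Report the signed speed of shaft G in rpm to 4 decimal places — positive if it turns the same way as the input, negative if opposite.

+460.4553 rpm (same as input, |ω| = 460.4553 rpm)

Stage 1 [79T→48T]: ω = 281.0000×79/48 = 462.4792 rpm, dir flips to −; running = −462.4792
Stage 2 [59T→89T]: ω = 462.4792×59/89 = 306.5873 rpm, dir flips to +; running = +306.5873
Stage 3 [69T→90T]: ω = 306.5873×69/90 = 235.0503 rpm, dir flips to −; running = −235.0503
Stage 4 [14T→14T]: ω = 235.0503×14/14 = 235.0503 rpm, dir flips to +; running = +235.0503
Stage 5 [61T→59T]: ω = 235.0503×61/59 = 243.0181 rpm, dir flips to −; running = −243.0181
Stage 6 [36T→19T]: ω = 243.0181×36/19 = 460.4553 rpm, dir flips to +; running = +460.4553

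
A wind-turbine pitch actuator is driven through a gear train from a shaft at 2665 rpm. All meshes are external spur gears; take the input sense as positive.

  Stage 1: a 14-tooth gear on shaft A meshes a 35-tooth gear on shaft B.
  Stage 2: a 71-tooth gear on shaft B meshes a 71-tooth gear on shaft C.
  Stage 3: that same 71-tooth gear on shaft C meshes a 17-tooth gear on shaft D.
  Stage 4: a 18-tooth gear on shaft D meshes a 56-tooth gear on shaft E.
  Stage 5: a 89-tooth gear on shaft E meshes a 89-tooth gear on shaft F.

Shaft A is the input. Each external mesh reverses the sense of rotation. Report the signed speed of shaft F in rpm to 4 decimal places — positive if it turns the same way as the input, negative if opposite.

-1431.0378 rpm (opposite to input, |ω| = 1431.0378 rpm)

Stage 1 [14T→35T]: ω = 2665.0000×14/35 = 1066.0000 rpm, dir flips to −; running = −1066.0000
Stage 2 [71T→71T]: ω = 1066.0000×71/71 = 1066.0000 rpm, dir flips to +; running = +1066.0000
Stage 3 [71T→17T]: ω = 1066.0000×71/17 = 4452.1176 rpm, dir flips to −; running = −4452.1176
Stage 4 [18T→56T]: ω = 4452.1176×18/56 = 1431.0378 rpm, dir flips to +; running = +1431.0378
Stage 5 [89T→89T]: ω = 1431.0378×89/89 = 1431.0378 rpm, dir flips to −; running = −1431.0378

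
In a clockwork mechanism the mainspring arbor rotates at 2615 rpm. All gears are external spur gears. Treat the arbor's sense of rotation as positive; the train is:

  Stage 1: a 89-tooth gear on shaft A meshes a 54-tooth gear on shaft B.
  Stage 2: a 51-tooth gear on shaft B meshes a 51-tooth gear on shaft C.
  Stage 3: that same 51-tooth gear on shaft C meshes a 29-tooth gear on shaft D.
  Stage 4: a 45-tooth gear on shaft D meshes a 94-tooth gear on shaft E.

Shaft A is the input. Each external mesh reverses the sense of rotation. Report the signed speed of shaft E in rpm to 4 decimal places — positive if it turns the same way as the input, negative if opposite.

+3628.4804 rpm (same as input, |ω| = 3628.4804 rpm)

Stage 1 [89T→54T]: ω = 2615.0000×89/54 = 4309.9074 rpm, dir flips to −; running = −4309.9074
Stage 2 [51T→51T]: ω = 4309.9074×51/51 = 4309.9074 rpm, dir flips to +; running = +4309.9074
Stage 3 [51T→29T]: ω = 4309.9074×51/29 = 7579.4923 rpm, dir flips to −; running = −7579.4923
Stage 4 [45T→94T]: ω = 7579.4923×45/94 = 3628.4804 rpm, dir flips to +; running = +3628.4804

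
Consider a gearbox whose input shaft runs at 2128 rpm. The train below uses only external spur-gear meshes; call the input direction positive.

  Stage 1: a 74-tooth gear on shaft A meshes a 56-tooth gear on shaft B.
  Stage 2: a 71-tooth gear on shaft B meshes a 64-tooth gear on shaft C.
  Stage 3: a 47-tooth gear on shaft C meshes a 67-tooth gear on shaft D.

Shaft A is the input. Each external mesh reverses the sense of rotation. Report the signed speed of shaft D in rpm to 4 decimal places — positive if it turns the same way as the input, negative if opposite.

-2188.3498 rpm (opposite to input, |ω| = 2188.3498 rpm)

Stage 1 [74T→56T]: ω = 2128.0000×74/56 = 2812.0000 rpm, dir flips to −; running = −2812.0000
Stage 2 [71T→64T]: ω = 2812.0000×71/64 = 3119.5625 rpm, dir flips to +; running = +3119.5625
Stage 3 [47T→67T]: ω = 3119.5625×47/67 = 2188.3498 rpm, dir flips to −; running = −2188.3498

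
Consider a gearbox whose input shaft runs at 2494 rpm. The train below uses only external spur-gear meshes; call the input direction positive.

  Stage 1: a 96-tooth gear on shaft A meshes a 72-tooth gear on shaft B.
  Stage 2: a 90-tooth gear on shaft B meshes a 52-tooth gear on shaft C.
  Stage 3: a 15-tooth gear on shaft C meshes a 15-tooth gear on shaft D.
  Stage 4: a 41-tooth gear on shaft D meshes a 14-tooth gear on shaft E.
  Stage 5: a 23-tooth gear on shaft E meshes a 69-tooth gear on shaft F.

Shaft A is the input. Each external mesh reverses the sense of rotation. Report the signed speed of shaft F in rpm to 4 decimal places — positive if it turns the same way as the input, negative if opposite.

-5618.3516 rpm (opposite to input, |ω| = 5618.3516 rpm)

Stage 1 [96T→72T]: ω = 2494.0000×96/72 = 3325.3333 rpm, dir flips to −; running = −3325.3333
Stage 2 [90T→52T]: ω = 3325.3333×90/52 = 5755.3846 rpm, dir flips to +; running = +5755.3846
Stage 3 [15T→15T]: ω = 5755.3846×15/15 = 5755.3846 rpm, dir flips to −; running = −5755.3846
Stage 4 [41T→14T]: ω = 5755.3846×41/14 = 16855.0549 rpm, dir flips to +; running = +16855.0549
Stage 5 [23T→69T]: ω = 16855.0549×23/69 = 5618.3516 rpm, dir flips to −; running = −5618.3516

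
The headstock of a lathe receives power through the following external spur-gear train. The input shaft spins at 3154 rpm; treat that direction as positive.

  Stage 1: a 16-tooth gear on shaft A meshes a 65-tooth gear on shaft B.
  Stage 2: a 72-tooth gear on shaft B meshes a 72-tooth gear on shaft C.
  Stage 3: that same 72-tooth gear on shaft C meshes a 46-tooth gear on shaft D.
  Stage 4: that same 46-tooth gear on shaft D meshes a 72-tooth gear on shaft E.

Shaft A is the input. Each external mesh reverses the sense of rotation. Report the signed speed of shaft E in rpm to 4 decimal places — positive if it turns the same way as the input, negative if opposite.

+776.3692 rpm (same as input, |ω| = 776.3692 rpm)

Stage 1 [16T→65T]: ω = 3154.0000×16/65 = 776.3692 rpm, dir flips to −; running = −776.3692
Stage 2 [72T→72T]: ω = 776.3692×72/72 = 776.3692 rpm, dir flips to +; running = +776.3692
Stage 3 [72T→46T]: ω = 776.3692×72/46 = 1215.1866 rpm, dir flips to −; running = −1215.1866
Stage 4 [46T→72T]: ω = 1215.1866×46/72 = 776.3692 rpm, dir flips to +; running = +776.3692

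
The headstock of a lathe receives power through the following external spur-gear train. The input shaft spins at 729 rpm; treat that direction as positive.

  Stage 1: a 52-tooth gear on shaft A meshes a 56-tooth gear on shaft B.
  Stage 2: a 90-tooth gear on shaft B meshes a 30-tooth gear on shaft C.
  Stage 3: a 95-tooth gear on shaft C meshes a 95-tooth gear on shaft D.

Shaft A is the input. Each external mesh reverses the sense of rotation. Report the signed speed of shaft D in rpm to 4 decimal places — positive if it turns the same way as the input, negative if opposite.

Stage 1 [52T→56T]: ω = 729.0000×52/56 = 676.9286 rpm, dir flips to −; running = −676.9286
Stage 2 [90T→30T]: ω = 676.9286×90/30 = 2030.7857 rpm, dir flips to +; running = +2030.7857
Stage 3 [95T→95T]: ω = 2030.7857×95/95 = 2030.7857 rpm, dir flips to −; running = −2030.7857

-2030.7857 rpm (opposite to input, |ω| = 2030.7857 rpm)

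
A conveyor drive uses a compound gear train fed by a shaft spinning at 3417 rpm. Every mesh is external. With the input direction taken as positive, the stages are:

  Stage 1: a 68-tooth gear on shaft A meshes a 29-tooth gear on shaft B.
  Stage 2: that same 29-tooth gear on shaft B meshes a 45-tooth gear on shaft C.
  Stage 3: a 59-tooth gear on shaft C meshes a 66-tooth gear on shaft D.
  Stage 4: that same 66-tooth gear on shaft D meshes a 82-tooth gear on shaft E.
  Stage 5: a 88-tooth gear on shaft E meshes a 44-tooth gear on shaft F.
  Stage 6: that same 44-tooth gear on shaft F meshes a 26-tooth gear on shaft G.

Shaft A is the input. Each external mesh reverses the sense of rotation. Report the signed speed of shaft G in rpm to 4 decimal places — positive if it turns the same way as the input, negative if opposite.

+12574.4460 rpm (same as input, |ω| = 12574.4460 rpm)

Stage 1 [68T→29T]: ω = 3417.0000×68/29 = 8012.2759 rpm, dir flips to −; running = −8012.2759
Stage 2 [29T→45T]: ω = 8012.2759×29/45 = 5163.4667 rpm, dir flips to +; running = +5163.4667
Stage 3 [59T→66T]: ω = 5163.4667×59/66 = 4615.8263 rpm, dir flips to −; running = −4615.8263
Stage 4 [66T→82T]: ω = 4615.8263×66/82 = 3715.1772 rpm, dir flips to +; running = +3715.1772
Stage 5 [88T→44T]: ω = 3715.1772×88/44 = 7430.3545 rpm, dir flips to −; running = −7430.3545
Stage 6 [44T→26T]: ω = 7430.3545×44/26 = 12574.4460 rpm, dir flips to +; running = +12574.4460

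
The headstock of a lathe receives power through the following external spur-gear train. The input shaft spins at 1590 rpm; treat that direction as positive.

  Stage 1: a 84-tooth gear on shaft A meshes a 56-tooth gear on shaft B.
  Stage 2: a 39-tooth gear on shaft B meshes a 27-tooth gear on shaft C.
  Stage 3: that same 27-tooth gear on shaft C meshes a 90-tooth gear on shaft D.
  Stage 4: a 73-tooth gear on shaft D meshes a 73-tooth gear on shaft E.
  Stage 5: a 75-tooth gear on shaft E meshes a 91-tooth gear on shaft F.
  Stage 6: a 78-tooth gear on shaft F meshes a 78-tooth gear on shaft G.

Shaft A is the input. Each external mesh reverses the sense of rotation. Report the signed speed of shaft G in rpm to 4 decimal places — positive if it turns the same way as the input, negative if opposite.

+851.7857 rpm (same as input, |ω| = 851.7857 rpm)

Stage 1 [84T→56T]: ω = 1590.0000×84/56 = 2385.0000 rpm, dir flips to −; running = −2385.0000
Stage 2 [39T→27T]: ω = 2385.0000×39/27 = 3445.0000 rpm, dir flips to +; running = +3445.0000
Stage 3 [27T→90T]: ω = 3445.0000×27/90 = 1033.5000 rpm, dir flips to −; running = −1033.5000
Stage 4 [73T→73T]: ω = 1033.5000×73/73 = 1033.5000 rpm, dir flips to +; running = +1033.5000
Stage 5 [75T→91T]: ω = 1033.5000×75/91 = 851.7857 rpm, dir flips to −; running = −851.7857
Stage 6 [78T→78T]: ω = 851.7857×78/78 = 851.7857 rpm, dir flips to +; running = +851.7857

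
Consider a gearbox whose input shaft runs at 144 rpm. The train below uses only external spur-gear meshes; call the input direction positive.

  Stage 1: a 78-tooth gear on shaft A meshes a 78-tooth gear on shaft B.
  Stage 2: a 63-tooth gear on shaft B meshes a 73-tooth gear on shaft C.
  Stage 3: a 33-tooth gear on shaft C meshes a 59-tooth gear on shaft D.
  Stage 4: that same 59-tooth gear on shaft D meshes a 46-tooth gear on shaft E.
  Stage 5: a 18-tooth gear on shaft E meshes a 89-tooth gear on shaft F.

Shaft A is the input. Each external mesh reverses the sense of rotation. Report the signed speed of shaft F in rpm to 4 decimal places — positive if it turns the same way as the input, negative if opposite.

Stage 1 [78T→78T]: ω = 144.0000×78/78 = 144.0000 rpm, dir flips to −; running = −144.0000
Stage 2 [63T→73T]: ω = 144.0000×63/73 = 124.2740 rpm, dir flips to +; running = +124.2740
Stage 3 [33T→59T]: ω = 124.2740×33/59 = 69.5092 rpm, dir flips to −; running = −69.5092
Stage 4 [59T→46T]: ω = 69.5092×59/46 = 89.1531 rpm, dir flips to +; running = +89.1531
Stage 5 [18T→89T]: ω = 89.1531×18/89 = 18.0310 rpm, dir flips to −; running = −18.0310

-18.0310 rpm (opposite to input, |ω| = 18.0310 rpm)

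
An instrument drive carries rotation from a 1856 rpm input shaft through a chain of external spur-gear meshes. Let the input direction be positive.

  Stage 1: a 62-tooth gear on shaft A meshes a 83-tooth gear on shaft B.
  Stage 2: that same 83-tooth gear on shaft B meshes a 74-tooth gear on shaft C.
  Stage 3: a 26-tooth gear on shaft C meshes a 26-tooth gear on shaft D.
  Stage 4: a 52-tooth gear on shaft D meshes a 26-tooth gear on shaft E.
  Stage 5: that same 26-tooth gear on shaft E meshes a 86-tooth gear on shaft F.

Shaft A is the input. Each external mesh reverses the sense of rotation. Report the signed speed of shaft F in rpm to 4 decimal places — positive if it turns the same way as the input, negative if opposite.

Stage 1 [62T→83T]: ω = 1856.0000×62/83 = 1386.4096 rpm, dir flips to −; running = −1386.4096
Stage 2 [83T→74T]: ω = 1386.4096×83/74 = 1555.0270 rpm, dir flips to +; running = +1555.0270
Stage 3 [26T→26T]: ω = 1555.0270×26/26 = 1555.0270 rpm, dir flips to −; running = −1555.0270
Stage 4 [52T→26T]: ω = 1555.0270×52/26 = 3110.0541 rpm, dir flips to +; running = +3110.0541
Stage 5 [26T→86T]: ω = 3110.0541×26/86 = 940.2489 rpm, dir flips to −; running = −940.2489

-940.2489 rpm (opposite to input, |ω| = 940.2489 rpm)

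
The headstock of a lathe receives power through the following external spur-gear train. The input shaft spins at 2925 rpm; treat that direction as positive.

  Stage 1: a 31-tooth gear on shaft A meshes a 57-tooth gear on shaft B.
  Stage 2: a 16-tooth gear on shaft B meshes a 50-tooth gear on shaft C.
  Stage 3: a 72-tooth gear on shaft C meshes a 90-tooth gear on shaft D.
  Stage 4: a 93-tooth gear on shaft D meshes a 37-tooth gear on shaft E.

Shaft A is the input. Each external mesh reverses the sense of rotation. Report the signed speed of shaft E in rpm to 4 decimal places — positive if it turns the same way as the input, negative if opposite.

Stage 1 [31T→57T]: ω = 2925.0000×31/57 = 1590.7895 rpm, dir flips to −; running = −1590.7895
Stage 2 [16T→50T]: ω = 1590.7895×16/50 = 509.0526 rpm, dir flips to +; running = +509.0526
Stage 3 [72T→90T]: ω = 509.0526×72/90 = 407.2421 rpm, dir flips to −; running = −407.2421
Stage 4 [93T→37T]: ω = 407.2421×93/37 = 1023.6085 rpm, dir flips to +; running = +1023.6085

+1023.6085 rpm (same as input, |ω| = 1023.6085 rpm)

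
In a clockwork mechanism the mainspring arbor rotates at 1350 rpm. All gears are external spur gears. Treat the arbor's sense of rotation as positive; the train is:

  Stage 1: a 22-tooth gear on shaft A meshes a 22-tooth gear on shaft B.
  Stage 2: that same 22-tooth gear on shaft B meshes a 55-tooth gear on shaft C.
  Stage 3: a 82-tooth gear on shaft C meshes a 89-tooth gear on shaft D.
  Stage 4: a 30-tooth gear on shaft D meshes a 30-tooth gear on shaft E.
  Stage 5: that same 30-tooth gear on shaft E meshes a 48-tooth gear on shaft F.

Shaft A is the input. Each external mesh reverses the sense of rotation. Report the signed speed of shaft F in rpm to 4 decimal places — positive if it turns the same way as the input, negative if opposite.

-310.9551 rpm (opposite to input, |ω| = 310.9551 rpm)

Stage 1 [22T→22T]: ω = 1350.0000×22/22 = 1350.0000 rpm, dir flips to −; running = −1350.0000
Stage 2 [22T→55T]: ω = 1350.0000×22/55 = 540.0000 rpm, dir flips to +; running = +540.0000
Stage 3 [82T→89T]: ω = 540.0000×82/89 = 497.5281 rpm, dir flips to −; running = −497.5281
Stage 4 [30T→30T]: ω = 497.5281×30/30 = 497.5281 rpm, dir flips to +; running = +497.5281
Stage 5 [30T→48T]: ω = 497.5281×30/48 = 310.9551 rpm, dir flips to −; running = −310.9551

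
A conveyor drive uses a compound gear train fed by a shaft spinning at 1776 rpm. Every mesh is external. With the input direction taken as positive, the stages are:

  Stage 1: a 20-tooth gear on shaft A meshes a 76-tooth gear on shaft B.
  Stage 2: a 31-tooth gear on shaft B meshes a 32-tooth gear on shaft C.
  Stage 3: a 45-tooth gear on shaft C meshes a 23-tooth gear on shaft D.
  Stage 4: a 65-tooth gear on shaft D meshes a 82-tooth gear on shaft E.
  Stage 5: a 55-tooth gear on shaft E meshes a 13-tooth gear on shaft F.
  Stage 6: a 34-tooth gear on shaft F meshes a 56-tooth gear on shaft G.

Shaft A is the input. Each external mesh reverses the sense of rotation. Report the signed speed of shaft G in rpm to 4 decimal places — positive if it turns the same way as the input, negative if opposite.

+1803.7049 rpm (same as input, |ω| = 1803.7049 rpm)

Stage 1 [20T→76T]: ω = 1776.0000×20/76 = 467.3684 rpm, dir flips to −; running = −467.3684
Stage 2 [31T→32T]: ω = 467.3684×31/32 = 452.7632 rpm, dir flips to +; running = +452.7632
Stage 3 [45T→23T]: ω = 452.7632×45/23 = 885.8410 rpm, dir flips to −; running = −885.8410
Stage 4 [65T→82T]: ω = 885.8410×65/82 = 702.1910 rpm, dir flips to +; running = +702.1910
Stage 5 [55T→13T]: ω = 702.1910×55/13 = 2970.8081 rpm, dir flips to −; running = −2970.8081
Stage 6 [34T→56T]: ω = 2970.8081×34/56 = 1803.7049 rpm, dir flips to +; running = +1803.7049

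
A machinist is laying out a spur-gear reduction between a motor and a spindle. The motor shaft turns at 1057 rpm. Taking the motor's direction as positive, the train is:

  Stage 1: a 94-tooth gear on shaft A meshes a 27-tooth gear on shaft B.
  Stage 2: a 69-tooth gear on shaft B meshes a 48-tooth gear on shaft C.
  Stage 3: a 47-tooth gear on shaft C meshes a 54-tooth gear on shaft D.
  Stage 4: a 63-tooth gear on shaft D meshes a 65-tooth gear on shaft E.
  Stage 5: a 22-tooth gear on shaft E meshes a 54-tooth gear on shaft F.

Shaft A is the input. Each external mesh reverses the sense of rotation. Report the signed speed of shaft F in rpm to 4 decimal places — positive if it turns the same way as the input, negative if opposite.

Stage 1 [94T→27T]: ω = 1057.0000×94/27 = 3679.9259 rpm, dir flips to −; running = −3679.9259
Stage 2 [69T→48T]: ω = 3679.9259×69/48 = 5289.8935 rpm, dir flips to +; running = +5289.8935
Stage 3 [47T→54T]: ω = 5289.8935×47/54 = 4604.1666 rpm, dir flips to −; running = −4604.1666
Stage 4 [63T→65T]: ω = 4604.1666×63/65 = 4462.4999 rpm, dir flips to +; running = +4462.4999
Stage 5 [22T→54T]: ω = 4462.4999×22/54 = 1818.0555 rpm, dir flips to −; running = −1818.0555

-1818.0555 rpm (opposite to input, |ω| = 1818.0555 rpm)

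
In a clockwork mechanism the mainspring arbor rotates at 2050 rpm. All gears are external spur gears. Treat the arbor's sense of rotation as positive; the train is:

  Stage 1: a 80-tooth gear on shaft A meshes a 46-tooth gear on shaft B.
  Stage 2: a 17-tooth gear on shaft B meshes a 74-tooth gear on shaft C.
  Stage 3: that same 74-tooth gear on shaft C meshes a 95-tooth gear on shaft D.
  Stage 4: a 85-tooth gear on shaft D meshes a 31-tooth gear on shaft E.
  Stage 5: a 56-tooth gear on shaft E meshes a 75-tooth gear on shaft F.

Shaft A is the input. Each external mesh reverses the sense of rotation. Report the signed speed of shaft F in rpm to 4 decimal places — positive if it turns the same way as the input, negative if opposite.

Stage 1 [80T→46T]: ω = 2050.0000×80/46 = 3565.2174 rpm, dir flips to −; running = −3565.2174
Stage 2 [17T→74T]: ω = 3565.2174×17/74 = 819.0364 rpm, dir flips to +; running = +819.0364
Stage 3 [74T→95T]: ω = 819.0364×74/95 = 637.9863 rpm, dir flips to −; running = −637.9863
Stage 4 [85T→31T]: ω = 637.9863×85/31 = 1749.3172 rpm, dir flips to +; running = +1749.3172
Stage 5 [56T→75T]: ω = 1749.3172×56/75 = 1306.1568 rpm, dir flips to −; running = −1306.1568

-1306.1568 rpm (opposite to input, |ω| = 1306.1568 rpm)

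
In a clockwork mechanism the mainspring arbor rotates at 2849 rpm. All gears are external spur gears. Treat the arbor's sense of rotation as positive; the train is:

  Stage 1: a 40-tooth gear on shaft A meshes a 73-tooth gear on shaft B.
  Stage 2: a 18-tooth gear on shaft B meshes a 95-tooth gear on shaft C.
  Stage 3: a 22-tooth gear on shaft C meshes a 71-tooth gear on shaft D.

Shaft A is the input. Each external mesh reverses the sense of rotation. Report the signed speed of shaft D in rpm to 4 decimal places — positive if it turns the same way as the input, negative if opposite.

Stage 1 [40T→73T]: ω = 2849.0000×40/73 = 1561.0959 rpm, dir flips to −; running = −1561.0959
Stage 2 [18T→95T]: ω = 1561.0959×18/95 = 295.7866 rpm, dir flips to +; running = +295.7866
Stage 3 [22T→71T]: ω = 295.7866×22/71 = 91.6522 rpm, dir flips to −; running = −91.6522

-91.6522 rpm (opposite to input, |ω| = 91.6522 rpm)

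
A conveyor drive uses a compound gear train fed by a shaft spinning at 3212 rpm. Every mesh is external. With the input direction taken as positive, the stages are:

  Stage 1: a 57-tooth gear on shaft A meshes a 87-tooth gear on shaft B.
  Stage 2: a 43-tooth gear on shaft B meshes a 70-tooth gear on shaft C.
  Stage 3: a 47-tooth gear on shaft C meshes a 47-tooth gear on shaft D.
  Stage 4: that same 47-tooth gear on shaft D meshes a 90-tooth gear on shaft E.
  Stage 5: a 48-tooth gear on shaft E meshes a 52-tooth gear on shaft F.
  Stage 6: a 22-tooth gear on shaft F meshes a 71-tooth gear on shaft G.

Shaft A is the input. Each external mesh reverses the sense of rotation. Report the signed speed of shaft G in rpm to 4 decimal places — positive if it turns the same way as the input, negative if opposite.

+193.0897 rpm (same as input, |ω| = 193.0897 rpm)

Stage 1 [57T→87T]: ω = 3212.0000×57/87 = 2104.4138 rpm, dir flips to −; running = −2104.4138
Stage 2 [43T→70T]: ω = 2104.4138×43/70 = 1292.7113 rpm, dir flips to +; running = +1292.7113
Stage 3 [47T→47T]: ω = 1292.7113×47/47 = 1292.7113 rpm, dir flips to −; running = −1292.7113
Stage 4 [47T→90T]: ω = 1292.7113×47/90 = 675.0826 rpm, dir flips to +; running = +675.0826
Stage 5 [48T→52T]: ω = 675.0826×48/52 = 623.1532 rpm, dir flips to −; running = −623.1532
Stage 6 [22T→71T]: ω = 623.1532×22/71 = 193.0897 rpm, dir flips to +; running = +193.0897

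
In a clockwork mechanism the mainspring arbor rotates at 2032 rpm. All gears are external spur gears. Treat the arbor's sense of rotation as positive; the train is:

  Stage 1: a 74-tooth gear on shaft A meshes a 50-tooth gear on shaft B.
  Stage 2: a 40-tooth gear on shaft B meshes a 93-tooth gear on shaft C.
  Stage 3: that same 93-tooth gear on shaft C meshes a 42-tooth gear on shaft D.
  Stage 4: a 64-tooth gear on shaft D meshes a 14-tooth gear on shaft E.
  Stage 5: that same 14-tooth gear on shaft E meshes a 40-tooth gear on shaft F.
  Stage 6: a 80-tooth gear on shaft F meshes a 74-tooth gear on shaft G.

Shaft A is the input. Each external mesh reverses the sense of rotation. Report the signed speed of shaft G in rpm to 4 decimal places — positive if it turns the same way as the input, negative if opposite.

Stage 1 [74T→50T]: ω = 2032.0000×74/50 = 3007.3600 rpm, dir flips to −; running = −3007.3600
Stage 2 [40T→93T]: ω = 3007.3600×40/93 = 1293.4882 rpm, dir flips to +; running = +1293.4882
Stage 3 [93T→42T]: ω = 1293.4882×93/42 = 2864.1524 rpm, dir flips to −; running = −2864.1524
Stage 4 [64T→14T]: ω = 2864.1524×64/14 = 13093.2680 rpm, dir flips to +; running = +13093.2680
Stage 5 [14T→40T]: ω = 13093.2680×14/40 = 4582.6438 rpm, dir flips to −; running = −4582.6438
Stage 6 [80T→74T]: ω = 4582.6438×80/74 = 4954.2095 rpm, dir flips to +; running = +4954.2095

+4954.2095 rpm (same as input, |ω| = 4954.2095 rpm)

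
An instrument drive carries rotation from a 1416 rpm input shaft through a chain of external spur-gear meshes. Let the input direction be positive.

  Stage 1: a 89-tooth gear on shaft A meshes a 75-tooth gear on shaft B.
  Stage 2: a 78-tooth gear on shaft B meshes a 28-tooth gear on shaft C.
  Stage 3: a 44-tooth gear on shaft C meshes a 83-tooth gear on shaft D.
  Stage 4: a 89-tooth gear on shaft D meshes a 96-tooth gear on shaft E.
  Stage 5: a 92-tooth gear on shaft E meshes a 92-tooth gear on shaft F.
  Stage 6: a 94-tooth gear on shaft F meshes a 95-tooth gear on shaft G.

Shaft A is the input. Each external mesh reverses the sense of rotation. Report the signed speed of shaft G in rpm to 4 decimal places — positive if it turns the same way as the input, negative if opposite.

Stage 1 [89T→75T]: ω = 1416.0000×89/75 = 1680.3200 rpm, dir flips to −; running = −1680.3200
Stage 2 [78T→28T]: ω = 1680.3200×78/28 = 4680.8914 rpm, dir flips to +; running = +4680.8914
Stage 3 [44T→83T]: ω = 4680.8914×44/83 = 2481.4364 rpm, dir flips to −; running = −2481.4364
Stage 4 [89T→96T]: ω = 2481.4364×89/96 = 2300.4983 rpm, dir flips to +; running = +2300.4983
Stage 5 [92T→92T]: ω = 2300.4983×92/92 = 2300.4983 rpm, dir flips to −; running = −2300.4983
Stage 6 [94T→95T]: ω = 2300.4983×94/95 = 2276.2826 rpm, dir flips to +; running = +2276.2826

+2276.2826 rpm (same as input, |ω| = 2276.2826 rpm)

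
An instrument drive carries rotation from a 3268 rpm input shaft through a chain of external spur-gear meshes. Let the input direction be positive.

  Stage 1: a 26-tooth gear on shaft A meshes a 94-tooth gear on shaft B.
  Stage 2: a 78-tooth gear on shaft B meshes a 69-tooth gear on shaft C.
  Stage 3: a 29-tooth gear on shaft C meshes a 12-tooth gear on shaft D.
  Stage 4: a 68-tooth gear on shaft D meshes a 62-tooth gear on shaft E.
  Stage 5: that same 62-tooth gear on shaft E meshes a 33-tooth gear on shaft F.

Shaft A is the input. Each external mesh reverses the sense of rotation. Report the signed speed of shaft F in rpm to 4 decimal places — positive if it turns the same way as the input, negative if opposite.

Stage 1 [26T→94T]: ω = 3268.0000×26/94 = 903.9149 rpm, dir flips to −; running = −903.9149
Stage 2 [78T→69T]: ω = 903.9149×78/69 = 1021.8168 rpm, dir flips to +; running = +1021.8168
Stage 3 [29T→12T]: ω = 1021.8168×29/12 = 2469.3907 rpm, dir flips to −; running = −2469.3907
Stage 4 [68T→62T]: ω = 2469.3907×68/62 = 2708.3640 rpm, dir flips to +; running = +2708.3640
Stage 5 [62T→33T]: ω = 2708.3640×62/33 = 5088.4414 rpm, dir flips to −; running = −5088.4414

-5088.4414 rpm (opposite to input, |ω| = 5088.4414 rpm)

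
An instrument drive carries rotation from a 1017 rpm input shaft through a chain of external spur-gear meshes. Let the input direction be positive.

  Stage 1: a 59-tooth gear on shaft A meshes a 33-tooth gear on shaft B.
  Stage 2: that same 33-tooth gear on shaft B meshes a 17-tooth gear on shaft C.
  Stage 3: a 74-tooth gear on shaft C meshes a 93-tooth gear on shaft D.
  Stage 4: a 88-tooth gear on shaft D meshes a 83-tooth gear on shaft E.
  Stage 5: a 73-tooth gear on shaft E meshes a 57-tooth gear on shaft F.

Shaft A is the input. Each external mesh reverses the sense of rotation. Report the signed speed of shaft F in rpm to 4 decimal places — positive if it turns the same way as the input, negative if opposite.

Stage 1 [59T→33T]: ω = 1017.0000×59/33 = 1818.2727 rpm, dir flips to −; running = −1818.2727
Stage 2 [33T→17T]: ω = 1818.2727×33/17 = 3529.5882 rpm, dir flips to +; running = +3529.5882
Stage 3 [74T→93T]: ω = 3529.5882×74/93 = 2808.4896 rpm, dir flips to −; running = −2808.4896
Stage 4 [88T→83T]: ω = 2808.4896×88/83 = 2977.6757 rpm, dir flips to +; running = +2977.6757
Stage 5 [73T→57T]: ω = 2977.6757×73/57 = 3813.5145 rpm, dir flips to −; running = −3813.5145

-3813.5145 rpm (opposite to input, |ω| = 3813.5145 rpm)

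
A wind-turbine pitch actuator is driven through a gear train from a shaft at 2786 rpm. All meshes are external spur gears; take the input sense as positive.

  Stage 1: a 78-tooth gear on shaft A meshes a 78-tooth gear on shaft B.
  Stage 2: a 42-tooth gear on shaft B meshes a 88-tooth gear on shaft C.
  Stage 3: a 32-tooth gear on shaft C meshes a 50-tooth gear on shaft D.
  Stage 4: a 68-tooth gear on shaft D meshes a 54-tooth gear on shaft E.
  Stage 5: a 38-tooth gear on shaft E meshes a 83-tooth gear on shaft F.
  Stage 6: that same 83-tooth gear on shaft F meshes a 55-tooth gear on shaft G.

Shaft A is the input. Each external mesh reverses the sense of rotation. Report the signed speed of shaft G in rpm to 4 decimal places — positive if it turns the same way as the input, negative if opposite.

Stage 1 [78T→78T]: ω = 2786.0000×78/78 = 2786.0000 rpm, dir flips to −; running = −2786.0000
Stage 2 [42T→88T]: ω = 2786.0000×42/88 = 1329.6818 rpm, dir flips to +; running = +1329.6818
Stage 3 [32T→50T]: ω = 1329.6818×32/50 = 850.9964 rpm, dir flips to −; running = −850.9964
Stage 4 [68T→54T]: ω = 850.9964×68/54 = 1071.6251 rpm, dir flips to +; running = +1071.6251
Stage 5 [38T→83T]: ω = 1071.6251×38/83 = 490.6235 rpm, dir flips to −; running = −490.6235
Stage 6 [83T→55T]: ω = 490.6235×83/55 = 740.3955 rpm, dir flips to +; running = +740.3955

+740.3955 rpm (same as input, |ω| = 740.3955 rpm)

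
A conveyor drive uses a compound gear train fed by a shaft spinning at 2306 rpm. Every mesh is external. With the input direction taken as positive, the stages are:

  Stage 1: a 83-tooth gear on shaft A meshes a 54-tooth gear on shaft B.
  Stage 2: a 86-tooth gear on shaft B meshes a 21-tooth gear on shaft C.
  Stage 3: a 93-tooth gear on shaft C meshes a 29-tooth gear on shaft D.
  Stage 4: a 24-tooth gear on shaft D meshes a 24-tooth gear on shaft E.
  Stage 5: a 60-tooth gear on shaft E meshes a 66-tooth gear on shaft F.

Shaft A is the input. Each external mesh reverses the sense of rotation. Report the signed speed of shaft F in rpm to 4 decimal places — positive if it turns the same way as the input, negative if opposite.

Stage 1 [83T→54T]: ω = 2306.0000×83/54 = 3544.4074 rpm, dir flips to −; running = −3544.4074
Stage 2 [86T→21T]: ω = 3544.4074×86/21 = 14515.1922 rpm, dir flips to +; running = +14515.1922
Stage 3 [93T→29T]: ω = 14515.1922×93/29 = 46548.7199 rpm, dir flips to −; running = −46548.7199
Stage 4 [24T→24T]: ω = 46548.7199×24/24 = 46548.7199 rpm, dir flips to +; running = +46548.7199
Stage 5 [60T→66T]: ω = 46548.7199×60/66 = 42317.0181 rpm, dir flips to −; running = −42317.0181

-42317.0181 rpm (opposite to input, |ω| = 42317.0181 rpm)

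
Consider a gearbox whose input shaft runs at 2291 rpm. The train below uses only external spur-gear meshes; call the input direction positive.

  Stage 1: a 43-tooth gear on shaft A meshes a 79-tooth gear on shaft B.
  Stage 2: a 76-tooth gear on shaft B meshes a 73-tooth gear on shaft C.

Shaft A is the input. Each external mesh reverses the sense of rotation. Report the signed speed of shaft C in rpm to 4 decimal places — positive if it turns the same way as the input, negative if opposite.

+1298.2466 rpm (same as input, |ω| = 1298.2466 rpm)

Stage 1 [43T→79T]: ω = 2291.0000×43/79 = 1247.0000 rpm, dir flips to −; running = −1247.0000
Stage 2 [76T→73T]: ω = 1247.0000×76/73 = 1298.2466 rpm, dir flips to +; running = +1298.2466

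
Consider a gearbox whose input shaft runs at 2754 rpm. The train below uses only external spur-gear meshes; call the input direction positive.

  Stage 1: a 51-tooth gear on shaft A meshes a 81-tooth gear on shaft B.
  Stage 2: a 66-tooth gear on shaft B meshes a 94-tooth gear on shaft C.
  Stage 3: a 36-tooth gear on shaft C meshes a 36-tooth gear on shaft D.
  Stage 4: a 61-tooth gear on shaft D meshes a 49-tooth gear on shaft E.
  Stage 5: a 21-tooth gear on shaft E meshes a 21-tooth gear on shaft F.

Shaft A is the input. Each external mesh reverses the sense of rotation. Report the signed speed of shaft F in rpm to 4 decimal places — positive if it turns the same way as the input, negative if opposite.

Stage 1 [51T→81T]: ω = 2754.0000×51/81 = 1734.0000 rpm, dir flips to −; running = −1734.0000
Stage 2 [66T→94T]: ω = 1734.0000×66/94 = 1217.4894 rpm, dir flips to +; running = +1217.4894
Stage 3 [36T→36T]: ω = 1217.4894×36/36 = 1217.4894 rpm, dir flips to −; running = −1217.4894
Stage 4 [61T→49T]: ω = 1217.4894×61/49 = 1515.6500 rpm, dir flips to +; running = +1515.6500
Stage 5 [21T→21T]: ω = 1515.6500×21/21 = 1515.6500 rpm, dir flips to −; running = −1515.6500

-1515.6500 rpm (opposite to input, |ω| = 1515.6500 rpm)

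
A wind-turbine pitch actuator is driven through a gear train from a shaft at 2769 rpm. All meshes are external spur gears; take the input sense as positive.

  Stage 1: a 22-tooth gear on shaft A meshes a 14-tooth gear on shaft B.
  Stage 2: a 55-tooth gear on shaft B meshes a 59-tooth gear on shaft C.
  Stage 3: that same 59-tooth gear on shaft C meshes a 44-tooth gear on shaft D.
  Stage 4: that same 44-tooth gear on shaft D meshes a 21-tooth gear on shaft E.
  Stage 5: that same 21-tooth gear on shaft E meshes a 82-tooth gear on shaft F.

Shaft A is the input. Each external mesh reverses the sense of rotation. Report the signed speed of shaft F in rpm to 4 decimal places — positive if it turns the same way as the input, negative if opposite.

-2918.5453 rpm (opposite to input, |ω| = 2918.5453 rpm)

Stage 1 [22T→14T]: ω = 2769.0000×22/14 = 4351.2857 rpm, dir flips to −; running = −4351.2857
Stage 2 [55T→59T]: ω = 4351.2857×55/59 = 4056.2833 rpm, dir flips to +; running = +4056.2833
Stage 3 [59T→44T]: ω = 4056.2833×59/44 = 5439.1071 rpm, dir flips to −; running = −5439.1071
Stage 4 [44T→21T]: ω = 5439.1071×44/21 = 11396.2245 rpm, dir flips to +; running = +11396.2245
Stage 5 [21T→82T]: ω = 11396.2245×21/82 = 2918.5453 rpm, dir flips to −; running = −2918.5453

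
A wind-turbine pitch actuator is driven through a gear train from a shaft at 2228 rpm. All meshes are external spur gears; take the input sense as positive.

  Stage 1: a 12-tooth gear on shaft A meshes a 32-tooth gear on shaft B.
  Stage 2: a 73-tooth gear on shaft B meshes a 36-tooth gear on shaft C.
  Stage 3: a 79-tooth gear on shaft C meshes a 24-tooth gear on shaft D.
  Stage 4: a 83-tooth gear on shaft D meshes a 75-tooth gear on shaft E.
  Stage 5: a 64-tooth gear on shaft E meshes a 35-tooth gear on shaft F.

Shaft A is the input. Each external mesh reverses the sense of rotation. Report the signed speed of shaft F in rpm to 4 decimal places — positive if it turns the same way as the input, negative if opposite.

-11285.2562 rpm (opposite to input, |ω| = 11285.2562 rpm)

Stage 1 [12T→32T]: ω = 2228.0000×12/32 = 835.5000 rpm, dir flips to −; running = −835.5000
Stage 2 [73T→36T]: ω = 835.5000×73/36 = 1694.2083 rpm, dir flips to +; running = +1694.2083
Stage 3 [79T→24T]: ω = 1694.2083×79/24 = 5576.7691 rpm, dir flips to −; running = −5576.7691
Stage 4 [83T→75T]: ω = 5576.7691×83/75 = 6171.6245 rpm, dir flips to +; running = +6171.6245
Stage 5 [64T→35T]: ω = 6171.6245×64/35 = 11285.2562 rpm, dir flips to −; running = −11285.2562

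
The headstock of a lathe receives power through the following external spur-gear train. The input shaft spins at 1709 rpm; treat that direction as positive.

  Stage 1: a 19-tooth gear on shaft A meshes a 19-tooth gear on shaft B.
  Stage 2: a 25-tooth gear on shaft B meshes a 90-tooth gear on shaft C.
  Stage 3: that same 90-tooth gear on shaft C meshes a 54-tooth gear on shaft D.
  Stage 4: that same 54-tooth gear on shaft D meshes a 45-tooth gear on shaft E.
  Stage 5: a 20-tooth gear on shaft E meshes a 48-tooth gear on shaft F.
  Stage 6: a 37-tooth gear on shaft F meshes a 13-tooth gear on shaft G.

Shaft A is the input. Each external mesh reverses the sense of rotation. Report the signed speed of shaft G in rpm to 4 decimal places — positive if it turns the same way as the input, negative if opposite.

+1125.9437 rpm (same as input, |ω| = 1125.9437 rpm)

Stage 1 [19T→19T]: ω = 1709.0000×19/19 = 1709.0000 rpm, dir flips to −; running = −1709.0000
Stage 2 [25T→90T]: ω = 1709.0000×25/90 = 474.7222 rpm, dir flips to +; running = +474.7222
Stage 3 [90T→54T]: ω = 474.7222×90/54 = 791.2037 rpm, dir flips to −; running = −791.2037
Stage 4 [54T→45T]: ω = 791.2037×54/45 = 949.4444 rpm, dir flips to +; running = +949.4444
Stage 5 [20T→48T]: ω = 949.4444×20/48 = 395.6019 rpm, dir flips to −; running = −395.6019
Stage 6 [37T→13T]: ω = 395.6019×37/13 = 1125.9437 rpm, dir flips to +; running = +1125.9437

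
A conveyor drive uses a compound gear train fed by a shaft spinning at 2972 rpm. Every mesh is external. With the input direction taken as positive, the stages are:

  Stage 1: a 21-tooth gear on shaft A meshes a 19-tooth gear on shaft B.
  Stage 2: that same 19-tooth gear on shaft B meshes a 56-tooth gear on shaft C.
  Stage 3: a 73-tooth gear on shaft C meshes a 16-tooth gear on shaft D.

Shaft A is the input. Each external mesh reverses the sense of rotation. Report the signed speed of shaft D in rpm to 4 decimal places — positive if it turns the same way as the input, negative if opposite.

Stage 1 [21T→19T]: ω = 2972.0000×21/19 = 3284.8421 rpm, dir flips to −; running = −3284.8421
Stage 2 [19T→56T]: ω = 3284.8421×19/56 = 1114.5000 rpm, dir flips to +; running = +1114.5000
Stage 3 [73T→16T]: ω = 1114.5000×73/16 = 5084.9062 rpm, dir flips to −; running = −5084.9062

-5084.9062 rpm (opposite to input, |ω| = 5084.9062 rpm)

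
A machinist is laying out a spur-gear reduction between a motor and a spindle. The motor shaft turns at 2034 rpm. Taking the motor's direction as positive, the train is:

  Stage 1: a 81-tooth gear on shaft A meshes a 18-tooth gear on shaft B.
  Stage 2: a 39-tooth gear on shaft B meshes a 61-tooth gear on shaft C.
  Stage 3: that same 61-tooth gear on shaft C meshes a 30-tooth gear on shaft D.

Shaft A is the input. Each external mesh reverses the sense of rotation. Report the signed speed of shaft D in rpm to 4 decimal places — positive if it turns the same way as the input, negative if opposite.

-11898.9000 rpm (opposite to input, |ω| = 11898.9000 rpm)

Stage 1 [81T→18T]: ω = 2034.0000×81/18 = 9153.0000 rpm, dir flips to −; running = −9153.0000
Stage 2 [39T→61T]: ω = 9153.0000×39/61 = 5851.9180 rpm, dir flips to +; running = +5851.9180
Stage 3 [61T→30T]: ω = 5851.9180×61/30 = 11898.9000 rpm, dir flips to −; running = −11898.9000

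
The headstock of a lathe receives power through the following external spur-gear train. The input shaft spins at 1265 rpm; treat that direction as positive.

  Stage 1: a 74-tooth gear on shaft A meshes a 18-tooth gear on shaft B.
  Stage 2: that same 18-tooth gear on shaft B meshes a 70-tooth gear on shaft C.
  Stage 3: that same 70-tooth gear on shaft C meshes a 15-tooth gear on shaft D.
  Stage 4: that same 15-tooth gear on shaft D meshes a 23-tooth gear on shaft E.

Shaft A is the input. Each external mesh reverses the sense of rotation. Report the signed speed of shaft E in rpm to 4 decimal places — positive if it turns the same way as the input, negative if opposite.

+4070.0000 rpm (same as input, |ω| = 4070.0000 rpm)

Stage 1 [74T→18T]: ω = 1265.0000×74/18 = 5200.5556 rpm, dir flips to −; running = −5200.5556
Stage 2 [18T→70T]: ω = 5200.5556×18/70 = 1337.2857 rpm, dir flips to +; running = +1337.2857
Stage 3 [70T→15T]: ω = 1337.2857×70/15 = 6240.6667 rpm, dir flips to −; running = −6240.6667
Stage 4 [15T→23T]: ω = 6240.6667×15/23 = 4070.0000 rpm, dir flips to +; running = +4070.0000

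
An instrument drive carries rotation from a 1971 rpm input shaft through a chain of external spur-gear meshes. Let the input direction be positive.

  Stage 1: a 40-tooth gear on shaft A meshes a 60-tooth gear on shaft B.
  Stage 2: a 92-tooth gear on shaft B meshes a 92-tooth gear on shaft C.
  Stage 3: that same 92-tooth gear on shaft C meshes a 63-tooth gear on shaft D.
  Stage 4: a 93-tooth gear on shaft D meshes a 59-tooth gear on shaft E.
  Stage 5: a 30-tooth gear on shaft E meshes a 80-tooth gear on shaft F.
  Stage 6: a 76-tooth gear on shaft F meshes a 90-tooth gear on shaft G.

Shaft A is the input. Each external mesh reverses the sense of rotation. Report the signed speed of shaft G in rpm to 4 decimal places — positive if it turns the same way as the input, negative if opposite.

+957.8024 rpm (same as input, |ω| = 957.8024 rpm)

Stage 1 [40T→60T]: ω = 1971.0000×40/60 = 1314.0000 rpm, dir flips to −; running = −1314.0000
Stage 2 [92T→92T]: ω = 1314.0000×92/92 = 1314.0000 rpm, dir flips to +; running = +1314.0000
Stage 3 [92T→63T]: ω = 1314.0000×92/63 = 1918.8571 rpm, dir flips to −; running = −1918.8571
Stage 4 [93T→59T]: ω = 1918.8571×93/59 = 3024.6392 rpm, dir flips to +; running = +3024.6392
Stage 5 [30T→80T]: ω = 3024.6392×30/80 = 1134.2397 rpm, dir flips to −; running = −1134.2397
Stage 6 [76T→90T]: ω = 1134.2397×76/90 = 957.8024 rpm, dir flips to +; running = +957.8024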